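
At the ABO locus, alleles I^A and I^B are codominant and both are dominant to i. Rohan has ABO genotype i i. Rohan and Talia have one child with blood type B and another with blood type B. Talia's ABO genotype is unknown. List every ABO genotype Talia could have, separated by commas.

I^A I^B, I^B I^B, I^B i

For each candidate genotype of Talia, check whether crossing it with i i can produce every observed child phenotype.
  I^A I^A → possible child types {A} ✗
  I^A I^B → possible child types {A, B} ✓
  I^A i → possible child types {O, A} ✗
  I^B I^B → possible child types {B} ✓
  I^B i → possible child types {O, B} ✓
  i i → possible child types {O} ✗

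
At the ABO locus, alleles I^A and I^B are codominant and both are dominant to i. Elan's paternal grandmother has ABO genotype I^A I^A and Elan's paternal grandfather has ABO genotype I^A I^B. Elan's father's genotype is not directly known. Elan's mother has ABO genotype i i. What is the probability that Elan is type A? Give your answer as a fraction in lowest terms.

Elan's father's ABO genotype from I^A I^A × I^A I^B: 1/2 I^A I^A, 1/2 I^A I^B.
Crossing each possibility with the mother i i and summing P(type A): 1/2·1 + 1/2·1/2 = 3/4.

3/4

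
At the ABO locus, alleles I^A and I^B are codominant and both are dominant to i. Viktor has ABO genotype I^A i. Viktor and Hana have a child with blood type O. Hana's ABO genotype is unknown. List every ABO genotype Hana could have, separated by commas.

I^A i, I^B i, i i

For each candidate genotype of Hana, check whether crossing it with I^A i can produce every observed child phenotype.
  I^A I^A → possible child types {A} ✗
  I^A I^B → possible child types {A, B, AB} ✗
  I^A i → possible child types {O, A} ✓
  I^B I^B → possible child types {B, AB} ✗
  I^B i → possible child types {O, A, B, AB} ✓
  i i → possible child types {O, A} ✓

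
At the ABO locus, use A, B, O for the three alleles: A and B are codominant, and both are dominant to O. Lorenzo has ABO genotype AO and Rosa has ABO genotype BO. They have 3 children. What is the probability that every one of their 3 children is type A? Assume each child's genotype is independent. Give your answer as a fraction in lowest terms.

1/64

ABO cross AO × BO → 1/4 O, 1/4 A, 1/4 B, 1/4 AB.
So P(type A) = 1/4 per child.
All 3 independent: (1/4)^3 = 1/64.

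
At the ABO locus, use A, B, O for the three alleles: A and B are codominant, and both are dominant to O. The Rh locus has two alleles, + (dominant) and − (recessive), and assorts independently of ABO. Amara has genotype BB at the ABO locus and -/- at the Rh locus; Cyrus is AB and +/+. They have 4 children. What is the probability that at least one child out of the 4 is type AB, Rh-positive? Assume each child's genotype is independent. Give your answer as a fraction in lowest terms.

15/16

ABO cross BB × AB → 1/2 B, 1/2 AB.
Rh cross -/- × +/+ → 1 Rh+; so P(type AB, Rh-positive) = 1/2 × 1 = 1/2 per child.
P(none) = (1/2)^4 = 1/16; P(at least one) = 1 − 1/16 = 15/16.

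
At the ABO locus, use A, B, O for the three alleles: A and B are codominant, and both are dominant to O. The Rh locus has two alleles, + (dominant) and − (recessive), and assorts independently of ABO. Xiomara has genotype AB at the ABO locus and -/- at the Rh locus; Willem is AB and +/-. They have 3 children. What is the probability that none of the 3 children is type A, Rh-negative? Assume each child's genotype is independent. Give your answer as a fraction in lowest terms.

ABO cross AB × AB → 1/4 A, 1/4 B, 1/2 AB.
Rh cross -/- × +/- → 1/2 Rh+, 1/2 Rh-; so P(type A, Rh-negative) = 1/4 × 1/2 = 1/8 per child.
P(not type A, Rh-negative) = 7/8 for one child; (7/8)^3 = 343/512.

343/512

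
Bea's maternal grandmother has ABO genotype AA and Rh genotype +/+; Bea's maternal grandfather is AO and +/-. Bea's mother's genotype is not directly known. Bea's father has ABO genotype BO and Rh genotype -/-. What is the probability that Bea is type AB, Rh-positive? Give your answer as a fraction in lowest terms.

Bea's mother's ABO genotype from AA × AO: 1/2 AA, 1/2 AO.
Crossing each possibility with the father BO and summing P(type AB): 1/2·1/2 + 1/2·1/4 = 3/8.
Similarly for Rh via the mother's Rh distribution: P(Rh+) = 3/4.
Independent loci: 3/8 × 3/4 = 9/32.

9/32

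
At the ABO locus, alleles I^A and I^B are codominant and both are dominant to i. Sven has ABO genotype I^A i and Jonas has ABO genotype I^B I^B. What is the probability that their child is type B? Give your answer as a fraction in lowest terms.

ABO cross I^A i × I^B I^B → offspring phenotypes: 1/2 B, 1/2 AB.
So P(type B) = 1/2.

1/2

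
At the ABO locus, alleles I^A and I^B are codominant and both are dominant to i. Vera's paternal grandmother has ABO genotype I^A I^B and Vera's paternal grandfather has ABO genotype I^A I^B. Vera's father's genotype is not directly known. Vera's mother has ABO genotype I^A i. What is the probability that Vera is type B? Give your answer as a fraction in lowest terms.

Vera's father's ABO genotype from I^A I^B × I^A I^B: 1/4 I^A I^A, 1/2 I^A I^B, 1/4 I^B I^B.
Crossing each possibility with the mother I^A i and summing P(type B): 1/4·0 + 1/2·1/4 + 1/4·1/2 = 1/4.

1/4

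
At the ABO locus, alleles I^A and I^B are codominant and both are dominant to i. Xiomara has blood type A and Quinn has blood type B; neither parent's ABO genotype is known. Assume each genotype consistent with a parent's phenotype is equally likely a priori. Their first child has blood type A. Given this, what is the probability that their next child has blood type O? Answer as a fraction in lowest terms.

Possible genotypes: Xiomara ∈ {I^A I^A, I^A i}; Quinn ∈ {I^B I^B, I^B i}.
Weight each parental genotype pair by prior × P(type-A child):
  I^A I^A × I^B i: posterior weight 2/3; P(next child type O) = 0.
  I^A i × I^B i: posterior weight 1/3; P(next child type O) = 1/4.
Weighted sum = 1/12.

1/12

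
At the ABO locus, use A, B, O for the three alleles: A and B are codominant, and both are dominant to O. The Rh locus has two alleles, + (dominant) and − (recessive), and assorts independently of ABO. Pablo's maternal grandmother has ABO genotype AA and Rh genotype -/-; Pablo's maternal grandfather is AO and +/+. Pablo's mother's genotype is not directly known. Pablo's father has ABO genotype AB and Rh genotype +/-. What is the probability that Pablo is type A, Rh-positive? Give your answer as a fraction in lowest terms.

Pablo's mother's ABO genotype from AA × AO: 1/2 AA, 1/2 AO.
Crossing each possibility with the father AB and summing P(type A): 1/2·1/2 + 1/2·1/2 = 1/2.
Similarly for Rh via the mother's Rh distribution: P(Rh+) = 3/4.
Independent loci: 1/2 × 3/4 = 3/8.

3/8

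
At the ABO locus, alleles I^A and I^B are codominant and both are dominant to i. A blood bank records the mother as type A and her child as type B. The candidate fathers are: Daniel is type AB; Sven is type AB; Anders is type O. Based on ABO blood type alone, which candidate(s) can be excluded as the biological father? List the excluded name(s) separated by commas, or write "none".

Anders

A candidate is excluded only if no genotype consistent with his phenotype could produce a type B child with a type A mother.
Anders (type O): no genotype consistent with that phenotype can produce a type-B child with a type-A mother.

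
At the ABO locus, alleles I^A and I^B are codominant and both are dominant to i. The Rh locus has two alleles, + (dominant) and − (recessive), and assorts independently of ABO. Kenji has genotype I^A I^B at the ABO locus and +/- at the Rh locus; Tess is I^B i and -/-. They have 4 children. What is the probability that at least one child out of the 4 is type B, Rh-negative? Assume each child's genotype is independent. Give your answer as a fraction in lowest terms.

ABO cross I^A I^B × I^B i → 1/4 A, 1/2 B, 1/4 AB.
Rh cross +/- × -/- → 1/2 Rh+, 1/2 Rh-; so P(type B, Rh-negative) = 1/2 × 1/2 = 1/4 per child.
P(none) = (3/4)^4 = 81/256; P(at least one) = 1 − 81/256 = 175/256.

175/256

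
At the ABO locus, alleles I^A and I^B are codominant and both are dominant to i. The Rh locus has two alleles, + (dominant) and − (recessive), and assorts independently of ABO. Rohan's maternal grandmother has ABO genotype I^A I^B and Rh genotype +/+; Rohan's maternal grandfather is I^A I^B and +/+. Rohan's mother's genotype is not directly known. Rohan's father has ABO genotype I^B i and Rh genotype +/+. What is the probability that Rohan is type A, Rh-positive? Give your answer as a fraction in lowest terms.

Rohan's mother's ABO genotype from I^A I^B × I^A I^B: 1/4 I^A I^A, 1/2 I^A I^B, 1/4 I^B I^B.
Crossing each possibility with the father I^B i and summing P(type A): 1/4·1/2 + 1/2·1/4 + 1/4·0 = 1/4.
Similarly for Rh via the mother's Rh distribution: P(Rh+) = 1.
Independent loci: 1/4 × 1 = 1/4.

1/4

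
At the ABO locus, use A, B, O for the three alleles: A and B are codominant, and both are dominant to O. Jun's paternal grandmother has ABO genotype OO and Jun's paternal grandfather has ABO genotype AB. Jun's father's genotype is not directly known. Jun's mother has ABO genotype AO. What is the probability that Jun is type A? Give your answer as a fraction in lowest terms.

Jun's father's ABO genotype from OO × AB: 1/2 AO, 1/2 BO.
Crossing each possibility with the mother AO and summing P(type A): 1/2·3/4 + 1/2·1/4 = 1/2.

1/2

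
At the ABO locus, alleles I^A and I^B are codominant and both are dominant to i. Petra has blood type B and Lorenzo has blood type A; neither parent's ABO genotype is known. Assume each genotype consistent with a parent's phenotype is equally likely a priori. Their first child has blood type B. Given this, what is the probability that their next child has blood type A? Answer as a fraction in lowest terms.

Possible genotypes: Petra ∈ {I^B I^B, I^B i}; Lorenzo ∈ {I^A I^A, I^A i}.
Weight each parental genotype pair by prior × P(type-B child):
  I^B I^B × I^A i: posterior weight 2/3; P(next child type A) = 0.
  I^B i × I^A i: posterior weight 1/3; P(next child type A) = 1/4.
Weighted sum = 1/12.

1/12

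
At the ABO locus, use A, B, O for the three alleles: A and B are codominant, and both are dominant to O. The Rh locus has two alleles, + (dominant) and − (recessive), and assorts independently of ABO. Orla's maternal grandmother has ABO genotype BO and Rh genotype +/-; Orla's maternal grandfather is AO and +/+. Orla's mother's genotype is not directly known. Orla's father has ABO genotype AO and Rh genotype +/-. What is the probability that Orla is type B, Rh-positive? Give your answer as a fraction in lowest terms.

Orla's mother's ABO genotype from BO × AO: 1/4 AB, 1/4 AO, 1/4 BO, 1/4 OO.
Crossing each possibility with the father AO and summing P(type B): 1/4·1/4 + 1/4·0 + 1/4·1/4 + 1/4·0 = 1/8.
Similarly for Rh via the mother's Rh distribution: P(Rh+) = 7/8.
Independent loci: 1/8 × 7/8 = 7/64.

7/64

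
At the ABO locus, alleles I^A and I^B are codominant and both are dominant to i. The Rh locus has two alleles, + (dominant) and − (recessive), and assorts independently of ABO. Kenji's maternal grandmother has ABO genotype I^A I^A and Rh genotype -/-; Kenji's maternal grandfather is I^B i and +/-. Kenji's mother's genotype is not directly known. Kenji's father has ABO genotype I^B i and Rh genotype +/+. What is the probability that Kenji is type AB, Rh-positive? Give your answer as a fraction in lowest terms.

Kenji's mother's ABO genotype from I^A I^A × I^B i: 1/2 I^A I^B, 1/2 I^A i.
Crossing each possibility with the father I^B i and summing P(type AB): 1/2·1/4 + 1/2·1/4 = 1/4.
Similarly for Rh via the mother's Rh distribution: P(Rh+) = 1.
Independent loci: 1/4 × 1 = 1/4.

1/4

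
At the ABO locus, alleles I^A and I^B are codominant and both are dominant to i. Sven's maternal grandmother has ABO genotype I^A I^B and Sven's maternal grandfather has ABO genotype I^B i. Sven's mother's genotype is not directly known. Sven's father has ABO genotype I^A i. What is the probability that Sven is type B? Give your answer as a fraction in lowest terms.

Sven's mother's ABO genotype from I^A I^B × I^B i: 1/4 I^A I^B, 1/4 I^A i, 1/4 I^B I^B, 1/4 I^B i.
Crossing each possibility with the father I^A i and summing P(type B): 1/4·1/4 + 1/4·0 + 1/4·1/2 + 1/4·1/4 = 1/4.

1/4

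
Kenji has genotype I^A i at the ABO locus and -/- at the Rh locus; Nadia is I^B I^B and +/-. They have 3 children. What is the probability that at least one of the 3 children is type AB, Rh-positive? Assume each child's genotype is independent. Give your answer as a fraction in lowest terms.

ABO cross I^A i × I^B I^B → 1/2 B, 1/2 AB.
Rh cross -/- × +/- → 1/2 Rh+, 1/2 Rh-; so P(type AB, Rh-positive) = 1/2 × 1/2 = 1/4 per child.
P(none) = (3/4)^3 = 27/64; P(at least one) = 1 − 27/64 = 37/64.

37/64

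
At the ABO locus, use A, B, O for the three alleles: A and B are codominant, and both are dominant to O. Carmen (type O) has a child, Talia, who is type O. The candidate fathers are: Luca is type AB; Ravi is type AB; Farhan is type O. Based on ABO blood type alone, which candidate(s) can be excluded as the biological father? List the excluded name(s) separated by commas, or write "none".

Luca, Ravi

A candidate is excluded only if no genotype consistent with his phenotype could produce a type O child with a type O mother.
Luca (type AB): no genotype consistent with that phenotype can produce a type-O child with a type-O mother.
Ravi (type AB): no genotype consistent with that phenotype can produce a type-O child with a type-O mother.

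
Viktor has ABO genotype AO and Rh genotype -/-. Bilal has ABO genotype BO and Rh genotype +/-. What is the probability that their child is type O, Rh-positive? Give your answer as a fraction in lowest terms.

ABO cross AO × BO → offspring phenotypes: 1/4 O, 1/4 A, 1/4 B, 1/4 AB.
Rh cross -/- × +/- → 1/2 Rh+, 1/2 Rh-.
Independent loci: P(type O, Rh-positive) = 1/4 × 1/2 = 1/8.

1/8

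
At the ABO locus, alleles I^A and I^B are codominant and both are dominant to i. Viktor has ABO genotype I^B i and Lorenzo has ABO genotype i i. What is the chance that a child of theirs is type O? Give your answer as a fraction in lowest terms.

ABO cross I^B i × i i → offspring phenotypes: 1/2 O, 1/2 B.
So P(type O) = 1/2.

1/2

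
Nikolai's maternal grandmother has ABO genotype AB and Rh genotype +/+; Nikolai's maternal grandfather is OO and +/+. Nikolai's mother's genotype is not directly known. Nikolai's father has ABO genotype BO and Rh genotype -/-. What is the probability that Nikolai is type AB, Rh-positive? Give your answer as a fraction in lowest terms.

1/8

Nikolai's mother's ABO genotype from AB × OO: 1/2 AO, 1/2 BO.
Crossing each possibility with the father BO and summing P(type AB): 1/2·1/4 + 1/2·0 = 1/8.
Similarly for Rh via the mother's Rh distribution: P(Rh+) = 1.
Independent loci: 1/8 × 1 = 1/8.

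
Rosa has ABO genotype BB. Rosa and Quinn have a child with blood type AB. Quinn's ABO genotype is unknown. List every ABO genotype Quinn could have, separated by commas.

AA, AB, AO

For each candidate genotype of Quinn, check whether crossing it with BB can produce every observed child phenotype.
  AA → possible child types {AB} ✓
  AB → possible child types {B, AB} ✓
  AO → possible child types {B, AB} ✓
  BB → possible child types {B} ✗
  BO → possible child types {B} ✗
  OO → possible child types {B} ✗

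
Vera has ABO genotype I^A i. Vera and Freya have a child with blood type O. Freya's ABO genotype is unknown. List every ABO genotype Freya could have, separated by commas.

For each candidate genotype of Freya, check whether crossing it with I^A i can produce every observed child phenotype.
  I^A I^A → possible child types {A} ✗
  I^A I^B → possible child types {A, B, AB} ✗
  I^A i → possible child types {O, A} ✓
  I^B I^B → possible child types {B, AB} ✗
  I^B i → possible child types {O, A, B, AB} ✓
  i i → possible child types {O, A} ✓

I^A i, I^B i, i i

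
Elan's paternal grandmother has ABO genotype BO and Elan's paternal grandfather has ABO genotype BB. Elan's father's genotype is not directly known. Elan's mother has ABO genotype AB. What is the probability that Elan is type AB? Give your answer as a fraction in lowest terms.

Elan's father's ABO genotype from BO × BB: 1/2 BB, 1/2 BO.
Crossing each possibility with the mother AB and summing P(type AB): 1/2·1/2 + 1/2·1/4 = 3/8.

3/8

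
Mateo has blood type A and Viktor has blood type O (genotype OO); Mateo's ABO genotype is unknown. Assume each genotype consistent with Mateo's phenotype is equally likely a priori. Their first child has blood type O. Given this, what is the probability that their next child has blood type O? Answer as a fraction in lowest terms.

Possible genotypes: Mateo ∈ {AA, AO}; Viktor ∈ {OO}.
Weight each parental genotype pair by prior × P(type-O child):
  AO × OO: posterior weight 1; P(next child type O) = 1/2.
Weighted sum = 1/2.

1/2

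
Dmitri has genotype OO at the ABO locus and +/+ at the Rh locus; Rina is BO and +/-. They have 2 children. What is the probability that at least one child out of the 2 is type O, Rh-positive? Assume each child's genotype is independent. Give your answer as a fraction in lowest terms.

3/4

ABO cross OO × BO → 1/2 O, 1/2 B.
Rh cross +/+ × +/- → 1 Rh+; so P(type O, Rh-positive) = 1/2 × 1 = 1/2 per child.
P(none) = (1/2)^2 = 1/4; P(at least one) = 1 − 1/4 = 3/4.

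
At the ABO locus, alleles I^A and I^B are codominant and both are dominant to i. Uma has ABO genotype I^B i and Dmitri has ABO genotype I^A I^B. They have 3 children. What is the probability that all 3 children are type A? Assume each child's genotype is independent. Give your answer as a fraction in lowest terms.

ABO cross I^B i × I^A I^B → 1/4 A, 1/2 B, 1/4 AB.
So P(type A) = 1/4 per child.
All 3 independent: (1/4)^3 = 1/64.

1/64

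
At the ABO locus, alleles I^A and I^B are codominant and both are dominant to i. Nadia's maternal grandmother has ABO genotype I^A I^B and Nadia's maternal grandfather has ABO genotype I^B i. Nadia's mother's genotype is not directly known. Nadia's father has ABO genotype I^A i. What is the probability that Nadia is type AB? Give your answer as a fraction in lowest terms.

Nadia's mother's ABO genotype from I^A I^B × I^B i: 1/4 I^A I^B, 1/4 I^A i, 1/4 I^B I^B, 1/4 I^B i.
Crossing each possibility with the father I^A i and summing P(type AB): 1/4·1/4 + 1/4·0 + 1/4·1/2 + 1/4·1/4 = 1/4.

1/4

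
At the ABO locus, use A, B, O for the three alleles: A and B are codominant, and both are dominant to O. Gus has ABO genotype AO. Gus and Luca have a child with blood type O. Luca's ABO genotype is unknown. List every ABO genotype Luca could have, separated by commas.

For each candidate genotype of Luca, check whether crossing it with AO can produce every observed child phenotype.
  AA → possible child types {A} ✗
  AB → possible child types {A, B, AB} ✗
  AO → possible child types {O, A} ✓
  BB → possible child types {B, AB} ✗
  BO → possible child types {O, A, B, AB} ✓
  OO → possible child types {O, A} ✓

AO, BO, OO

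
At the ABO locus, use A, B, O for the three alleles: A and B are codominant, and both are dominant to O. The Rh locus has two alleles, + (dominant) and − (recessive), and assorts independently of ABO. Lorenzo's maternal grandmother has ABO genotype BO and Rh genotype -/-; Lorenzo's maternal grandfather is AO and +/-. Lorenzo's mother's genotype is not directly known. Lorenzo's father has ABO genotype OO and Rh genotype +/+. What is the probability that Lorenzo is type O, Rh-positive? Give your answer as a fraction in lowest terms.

1/2

Lorenzo's mother's ABO genotype from BO × AO: 1/4 AB, 1/4 AO, 1/4 BO, 1/4 OO.
Crossing each possibility with the father OO and summing P(type O): 1/4·0 + 1/4·1/2 + 1/4·1/2 + 1/4·1 = 1/2.
Similarly for Rh via the mother's Rh distribution: P(Rh+) = 1.
Independent loci: 1/2 × 1 = 1/2.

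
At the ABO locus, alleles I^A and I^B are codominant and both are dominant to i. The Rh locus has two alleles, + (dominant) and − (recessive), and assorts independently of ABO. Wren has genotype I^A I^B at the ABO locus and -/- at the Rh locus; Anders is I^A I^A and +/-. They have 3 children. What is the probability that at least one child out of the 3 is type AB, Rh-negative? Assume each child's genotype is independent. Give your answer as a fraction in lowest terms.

ABO cross I^A I^B × I^A I^A → 1/2 A, 1/2 AB.
Rh cross -/- × +/- → 1/2 Rh+, 1/2 Rh-; so P(type AB, Rh-negative) = 1/2 × 1/2 = 1/4 per child.
P(none) = (3/4)^3 = 27/64; P(at least one) = 1 − 27/64 = 37/64.

37/64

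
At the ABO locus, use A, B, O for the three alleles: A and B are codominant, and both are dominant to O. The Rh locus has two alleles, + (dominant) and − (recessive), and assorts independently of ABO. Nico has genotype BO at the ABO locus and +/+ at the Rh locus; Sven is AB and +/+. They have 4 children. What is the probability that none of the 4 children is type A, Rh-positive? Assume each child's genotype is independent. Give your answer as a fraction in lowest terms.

81/256

ABO cross BO × AB → 1/4 A, 1/2 B, 1/4 AB.
Rh cross +/+ × +/+ → 1 Rh+; so P(type A, Rh-positive) = 1/4 × 1 = 1/4 per child.
P(not type A, Rh-positive) = 3/4 for one child; (3/4)^4 = 81/256.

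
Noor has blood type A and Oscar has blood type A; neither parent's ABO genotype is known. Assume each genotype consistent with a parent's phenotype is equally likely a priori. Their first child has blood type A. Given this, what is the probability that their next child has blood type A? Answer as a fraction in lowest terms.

Possible genotypes: Noor ∈ {I^A I^A, I^A i}; Oscar ∈ {I^A I^A, I^A i}.
Weight each parental genotype pair by prior × P(type-A child):
  I^A I^A × I^A I^A: posterior weight 4/15; P(next child type A) = 1.
  I^A I^A × I^A i: posterior weight 4/15; P(next child type A) = 1.
  I^A i × I^A I^A: posterior weight 4/15; P(next child type A) = 1.
  I^A i × I^A i: posterior weight 1/5; P(next child type A) = 3/4.
Weighted sum = 19/20.

19/20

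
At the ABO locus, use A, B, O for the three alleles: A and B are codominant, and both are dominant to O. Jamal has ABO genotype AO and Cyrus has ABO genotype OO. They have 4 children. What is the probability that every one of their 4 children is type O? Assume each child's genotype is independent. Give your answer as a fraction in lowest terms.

1/16

ABO cross AO × OO → 1/2 O, 1/2 A.
So P(type O) = 1/2 per child.
All 4 independent: (1/2)^4 = 1/16.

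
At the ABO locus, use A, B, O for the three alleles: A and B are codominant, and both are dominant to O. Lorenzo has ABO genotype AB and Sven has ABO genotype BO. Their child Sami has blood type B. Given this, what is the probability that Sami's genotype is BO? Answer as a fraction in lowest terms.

Cross AB × BO → 1/4 AB, 1/4 AO, 1/4 BB, 1/4 BO.
Type-B genotypes among offspring: BB (1/4), BO (1/4); total 1/2.
P(BO | type B) = (1/4) / (1/2) = 1/2.

1/2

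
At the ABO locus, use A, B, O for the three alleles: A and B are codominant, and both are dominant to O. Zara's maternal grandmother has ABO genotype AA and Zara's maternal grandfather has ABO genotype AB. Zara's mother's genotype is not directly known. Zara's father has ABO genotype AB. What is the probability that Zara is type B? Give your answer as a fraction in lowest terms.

Zara's mother's ABO genotype from AA × AB: 1/2 AA, 1/2 AB.
Crossing each possibility with the father AB and summing P(type B): 1/2·0 + 1/2·1/4 = 1/8.

1/8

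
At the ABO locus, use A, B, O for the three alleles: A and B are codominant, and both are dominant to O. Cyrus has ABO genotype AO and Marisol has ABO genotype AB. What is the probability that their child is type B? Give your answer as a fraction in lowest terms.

1/4

ABO cross AO × AB → offspring phenotypes: 1/2 A, 1/4 B, 1/4 AB.
So P(type B) = 1/4.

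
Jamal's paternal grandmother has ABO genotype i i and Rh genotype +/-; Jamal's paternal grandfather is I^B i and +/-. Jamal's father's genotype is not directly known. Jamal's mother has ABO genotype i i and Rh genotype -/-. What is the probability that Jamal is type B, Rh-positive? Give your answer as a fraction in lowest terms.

Jamal's father's ABO genotype from i i × I^B i: 1/2 I^B i, 1/2 i i.
Crossing each possibility with the mother i i and summing P(type B): 1/2·1/2 + 1/2·0 = 1/4.
Similarly for Rh via the father's Rh distribution: P(Rh+) = 1/2.
Independent loci: 1/4 × 1/2 = 1/8.

1/8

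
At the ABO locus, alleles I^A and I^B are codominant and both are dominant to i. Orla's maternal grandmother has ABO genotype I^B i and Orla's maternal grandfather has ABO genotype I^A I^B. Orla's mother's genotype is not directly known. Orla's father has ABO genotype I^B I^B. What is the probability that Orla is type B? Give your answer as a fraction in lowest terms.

Orla's mother's ABO genotype from I^B i × I^A I^B: 1/4 I^A I^B, 1/4 I^A i, 1/4 I^B I^B, 1/4 I^B i.
Crossing each possibility with the father I^B I^B and summing P(type B): 1/4·1/2 + 1/4·1/2 + 1/4·1 + 1/4·1 = 3/4.

3/4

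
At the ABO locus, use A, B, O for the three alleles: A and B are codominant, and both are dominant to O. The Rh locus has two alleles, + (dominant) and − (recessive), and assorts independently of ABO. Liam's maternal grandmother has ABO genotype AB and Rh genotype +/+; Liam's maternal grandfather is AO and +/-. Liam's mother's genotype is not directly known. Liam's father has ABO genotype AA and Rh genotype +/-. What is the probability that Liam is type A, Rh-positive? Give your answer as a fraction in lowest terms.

21/32

Liam's mother's ABO genotype from AB × AO: 1/4 AA, 1/4 AB, 1/4 AO, 1/4 BO.
Crossing each possibility with the father AA and summing P(type A): 1/4·1 + 1/4·1/2 + 1/4·1 + 1/4·1/2 = 3/4.
Similarly for Rh via the mother's Rh distribution: P(Rh+) = 7/8.
Independent loci: 3/4 × 7/8 = 21/32.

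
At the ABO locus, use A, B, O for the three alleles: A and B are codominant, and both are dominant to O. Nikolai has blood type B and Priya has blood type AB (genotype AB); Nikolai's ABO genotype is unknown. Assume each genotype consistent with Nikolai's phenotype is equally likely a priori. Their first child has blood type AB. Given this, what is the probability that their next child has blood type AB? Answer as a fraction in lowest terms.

5/12

Possible genotypes: Nikolai ∈ {BB, BO}; Priya ∈ {AB}.
Weight each parental genotype pair by prior × P(type-AB child):
  BB × AB: posterior weight 2/3; P(next child type AB) = 1/2.
  BO × AB: posterior weight 1/3; P(next child type AB) = 1/4.
Weighted sum = 5/12.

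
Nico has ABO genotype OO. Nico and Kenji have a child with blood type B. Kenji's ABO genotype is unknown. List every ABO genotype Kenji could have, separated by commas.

For each candidate genotype of Kenji, check whether crossing it with OO can produce every observed child phenotype.
  AA → possible child types {A} ✗
  AB → possible child types {A, B} ✓
  AO → possible child types {O, A} ✗
  BB → possible child types {B} ✓
  BO → possible child types {O, B} ✓
  OO → possible child types {O} ✗

AB, BB, BO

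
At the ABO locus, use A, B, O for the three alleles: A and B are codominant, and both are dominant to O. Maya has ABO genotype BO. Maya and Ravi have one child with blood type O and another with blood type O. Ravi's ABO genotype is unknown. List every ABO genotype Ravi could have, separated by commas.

For each candidate genotype of Ravi, check whether crossing it with BO can produce every observed child phenotype.
  AA → possible child types {A, AB} ✗
  AB → possible child types {A, B, AB} ✗
  AO → possible child types {O, A, B, AB} ✓
  BB → possible child types {B} ✗
  BO → possible child types {O, B} ✓
  OO → possible child types {O, B} ✓

AO, BO, OO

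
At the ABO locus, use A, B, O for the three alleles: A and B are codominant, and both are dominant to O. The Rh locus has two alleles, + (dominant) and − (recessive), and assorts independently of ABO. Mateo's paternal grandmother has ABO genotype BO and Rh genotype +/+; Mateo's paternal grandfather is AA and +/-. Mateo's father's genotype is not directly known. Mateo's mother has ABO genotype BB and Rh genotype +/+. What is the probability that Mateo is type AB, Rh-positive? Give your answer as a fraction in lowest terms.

Mateo's father's ABO genotype from BO × AA: 1/2 AB, 1/2 AO.
Crossing each possibility with the mother BB and summing P(type AB): 1/2·1/2 + 1/2·1/2 = 1/2.
Similarly for Rh via the father's Rh distribution: P(Rh+) = 1.
Independent loci: 1/2 × 1 = 1/2.

1/2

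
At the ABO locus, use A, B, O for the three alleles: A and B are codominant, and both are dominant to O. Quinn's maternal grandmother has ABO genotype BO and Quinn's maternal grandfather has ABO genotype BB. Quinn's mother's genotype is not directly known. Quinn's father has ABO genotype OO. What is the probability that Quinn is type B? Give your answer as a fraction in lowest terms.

Quinn's mother's ABO genotype from BO × BB: 1/2 BB, 1/2 BO.
Crossing each possibility with the father OO and summing P(type B): 1/2·1 + 1/2·1/2 = 3/4.

3/4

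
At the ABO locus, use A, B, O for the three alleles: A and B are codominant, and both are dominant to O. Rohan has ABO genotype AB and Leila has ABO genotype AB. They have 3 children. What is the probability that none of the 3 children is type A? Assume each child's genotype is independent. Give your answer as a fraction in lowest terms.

27/64

ABO cross AB × AB → 1/4 A, 1/4 B, 1/2 AB.
So P(type A) = 1/4 per child.
P(not type A) = 3/4 for one child; (3/4)^3 = 27/64.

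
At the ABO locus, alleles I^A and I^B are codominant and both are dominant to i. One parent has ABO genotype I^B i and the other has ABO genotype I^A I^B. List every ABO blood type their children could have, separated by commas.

A, B, AB

Gametes from I^B i × I^A I^B give offspring ABO genotypes I^A I^B, I^A i, I^B I^B, I^B i, i.e. phenotypes A, B, AB.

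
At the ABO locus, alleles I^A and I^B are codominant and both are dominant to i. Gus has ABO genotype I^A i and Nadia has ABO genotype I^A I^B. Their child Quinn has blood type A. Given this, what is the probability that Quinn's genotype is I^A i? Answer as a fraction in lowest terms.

1/2

Cross I^A i × I^A I^B → 1/4 I^A I^A, 1/4 I^A I^B, 1/4 I^A i, 1/4 I^B i.
Type-A genotypes among offspring: I^A I^A (1/4), I^A i (1/4); total 1/2.
P(I^A i | type A) = (1/4) / (1/2) = 1/2.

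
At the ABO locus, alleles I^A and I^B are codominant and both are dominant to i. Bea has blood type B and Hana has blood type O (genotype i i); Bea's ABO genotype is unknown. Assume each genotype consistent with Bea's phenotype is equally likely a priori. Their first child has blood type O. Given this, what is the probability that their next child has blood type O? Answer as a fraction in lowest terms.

1/2

Possible genotypes: Bea ∈ {I^B I^B, I^B i}; Hana ∈ {i i}.
Weight each parental genotype pair by prior × P(type-O child):
  I^B i × i i: posterior weight 1; P(next child type O) = 1/2.
Weighted sum = 1/2.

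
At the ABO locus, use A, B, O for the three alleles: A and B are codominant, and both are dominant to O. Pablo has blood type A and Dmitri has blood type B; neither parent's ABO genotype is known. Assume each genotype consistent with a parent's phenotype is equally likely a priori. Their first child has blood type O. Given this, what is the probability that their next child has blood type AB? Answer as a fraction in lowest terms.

Possible genotypes: Pablo ∈ {AA, AO}; Dmitri ∈ {BB, BO}.
Weight each parental genotype pair by prior × P(type-O child):
  AO × BO: posterior weight 1; P(next child type AB) = 1/4.
Weighted sum = 1/4.

1/4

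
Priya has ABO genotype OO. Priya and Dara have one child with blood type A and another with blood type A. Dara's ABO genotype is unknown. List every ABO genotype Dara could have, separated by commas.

AA, AB, AO

For each candidate genotype of Dara, check whether crossing it with OO can produce every observed child phenotype.
  AA → possible child types {A} ✓
  AB → possible child types {A, B} ✓
  AO → possible child types {O, A} ✓
  BB → possible child types {B} ✗
  BO → possible child types {O, B} ✗
  OO → possible child types {O} ✗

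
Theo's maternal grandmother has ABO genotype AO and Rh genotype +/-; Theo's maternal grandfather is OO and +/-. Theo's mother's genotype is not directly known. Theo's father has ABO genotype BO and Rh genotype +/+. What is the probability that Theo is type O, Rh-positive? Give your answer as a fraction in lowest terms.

3/8

Theo's mother's ABO genotype from AO × OO: 1/2 AO, 1/2 OO.
Crossing each possibility with the father BO and summing P(type O): 1/2·1/4 + 1/2·1/2 = 3/8.
Similarly for Rh via the mother's Rh distribution: P(Rh+) = 1.
Independent loci: 3/8 × 1 = 3/8.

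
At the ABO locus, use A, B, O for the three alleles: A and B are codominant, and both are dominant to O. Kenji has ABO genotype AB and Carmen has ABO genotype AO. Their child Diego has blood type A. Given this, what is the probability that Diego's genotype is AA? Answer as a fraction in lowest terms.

Cross AB × AO → 1/4 AA, 1/4 AB, 1/4 AO, 1/4 BO.
Type-A genotypes among offspring: AA (1/4), AO (1/4); total 1/2.
P(AA | type A) = (1/4) / (1/2) = 1/2.

1/2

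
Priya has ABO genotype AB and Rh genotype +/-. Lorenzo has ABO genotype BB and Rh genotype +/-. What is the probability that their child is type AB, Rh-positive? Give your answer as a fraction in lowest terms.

ABO cross AB × BB → offspring phenotypes: 1/2 B, 1/2 AB.
Rh cross +/- × +/- → 3/4 Rh+, 1/4 Rh-.
Independent loci: P(type AB, Rh-positive) = 1/2 × 3/4 = 3/8.

3/8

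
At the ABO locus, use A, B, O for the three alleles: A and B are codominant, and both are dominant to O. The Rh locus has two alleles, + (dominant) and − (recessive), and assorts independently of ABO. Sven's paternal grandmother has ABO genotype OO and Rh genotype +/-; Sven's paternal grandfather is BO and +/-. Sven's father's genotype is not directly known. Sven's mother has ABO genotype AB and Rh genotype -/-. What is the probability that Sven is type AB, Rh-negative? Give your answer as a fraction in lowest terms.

1/16

Sven's father's ABO genotype from OO × BO: 1/2 BO, 1/2 OO.
Crossing each possibility with the mother AB and summing P(type AB): 1/2·1/4 + 1/2·0 = 1/8.
Similarly for Rh via the father's Rh distribution: P(Rh-) = 1/2.
Independent loci: 1/8 × 1/2 = 1/16.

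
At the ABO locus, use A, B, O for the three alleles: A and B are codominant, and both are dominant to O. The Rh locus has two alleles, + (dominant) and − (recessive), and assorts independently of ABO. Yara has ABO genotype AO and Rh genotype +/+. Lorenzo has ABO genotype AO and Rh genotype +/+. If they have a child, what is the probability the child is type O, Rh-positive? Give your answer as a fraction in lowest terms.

ABO cross AO × AO → offspring phenotypes: 1/4 O, 3/4 A.
Rh cross +/+ × +/+ → 1 Rh+.
Independent loci: P(type O, Rh-positive) = 1/4 × 1 = 1/4.

1/4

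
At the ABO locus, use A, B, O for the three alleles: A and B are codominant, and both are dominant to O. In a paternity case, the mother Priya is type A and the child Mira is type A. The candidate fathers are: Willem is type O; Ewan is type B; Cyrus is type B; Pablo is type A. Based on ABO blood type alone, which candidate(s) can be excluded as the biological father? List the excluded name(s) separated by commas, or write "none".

A candidate is excluded only if no genotype consistent with his phenotype could produce a type A child with a type A mother.
Every candidate has at least one consistent genotype combination, so none can be excluded.

none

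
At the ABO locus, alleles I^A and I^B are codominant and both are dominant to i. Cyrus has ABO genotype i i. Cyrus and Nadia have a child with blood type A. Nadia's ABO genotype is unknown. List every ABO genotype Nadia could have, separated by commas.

I^A I^A, I^A I^B, I^A i

For each candidate genotype of Nadia, check whether crossing it with i i can produce every observed child phenotype.
  I^A I^A → possible child types {A} ✓
  I^A I^B → possible child types {A, B} ✓
  I^A i → possible child types {O, A} ✓
  I^B I^B → possible child types {B} ✗
  I^B i → possible child types {O, B} ✗
  i i → possible child types {O} ✗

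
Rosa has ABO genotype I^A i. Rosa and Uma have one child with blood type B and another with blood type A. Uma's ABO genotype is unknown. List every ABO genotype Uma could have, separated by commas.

I^A I^B, I^B i

For each candidate genotype of Uma, check whether crossing it with I^A i can produce every observed child phenotype.
  I^A I^A → possible child types {A} ✗
  I^A I^B → possible child types {A, B, AB} ✓
  I^A i → possible child types {O, A} ✗
  I^B I^B → possible child types {B, AB} ✗
  I^B i → possible child types {O, A, B, AB} ✓
  i i → possible child types {O, A} ✗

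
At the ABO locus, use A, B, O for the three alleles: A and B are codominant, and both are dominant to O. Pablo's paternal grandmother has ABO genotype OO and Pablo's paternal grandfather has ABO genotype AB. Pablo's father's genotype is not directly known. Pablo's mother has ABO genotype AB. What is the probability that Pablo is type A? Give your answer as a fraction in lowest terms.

3/8

Pablo's father's ABO genotype from OO × AB: 1/2 AO, 1/2 BO.
Crossing each possibility with the mother AB and summing P(type A): 1/2·1/2 + 1/2·1/4 = 3/8.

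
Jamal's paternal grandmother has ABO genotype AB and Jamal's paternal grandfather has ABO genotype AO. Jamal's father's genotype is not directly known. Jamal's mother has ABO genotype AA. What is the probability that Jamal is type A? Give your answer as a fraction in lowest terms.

Jamal's father's ABO genotype from AB × AO: 1/4 AA, 1/4 AB, 1/4 AO, 1/4 BO.
Crossing each possibility with the mother AA and summing P(type A): 1/4·1 + 1/4·1/2 + 1/4·1 + 1/4·1/2 = 3/4.

3/4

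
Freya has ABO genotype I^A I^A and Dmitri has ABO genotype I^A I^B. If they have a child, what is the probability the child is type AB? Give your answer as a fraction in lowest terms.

ABO cross I^A I^A × I^A I^B → offspring phenotypes: 1/2 A, 1/2 AB.
So P(type AB) = 1/2.

1/2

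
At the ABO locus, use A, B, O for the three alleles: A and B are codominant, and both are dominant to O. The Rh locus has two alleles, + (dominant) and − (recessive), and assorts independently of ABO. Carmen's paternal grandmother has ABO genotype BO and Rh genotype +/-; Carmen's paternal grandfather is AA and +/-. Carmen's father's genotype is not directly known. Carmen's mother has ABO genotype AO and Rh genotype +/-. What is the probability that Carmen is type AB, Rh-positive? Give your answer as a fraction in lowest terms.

3/32

Carmen's father's ABO genotype from BO × AA: 1/2 AB, 1/2 AO.
Crossing each possibility with the mother AO and summing P(type AB): 1/2·1/4 + 1/2·0 = 1/8.
Similarly for Rh via the father's Rh distribution: P(Rh+) = 3/4.
Independent loci: 1/8 × 3/4 = 3/32.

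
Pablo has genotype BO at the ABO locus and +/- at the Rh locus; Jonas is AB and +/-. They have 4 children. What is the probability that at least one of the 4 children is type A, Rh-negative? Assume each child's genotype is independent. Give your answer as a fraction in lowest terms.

14911/65536

ABO cross BO × AB → 1/4 A, 1/2 B, 1/4 AB.
Rh cross +/- × +/- → 3/4 Rh+, 1/4 Rh-; so P(type A, Rh-negative) = 1/4 × 1/4 = 1/16 per child.
P(none) = (15/16)^4 = 50625/65536; P(at least one) = 1 − 50625/65536 = 14911/65536.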